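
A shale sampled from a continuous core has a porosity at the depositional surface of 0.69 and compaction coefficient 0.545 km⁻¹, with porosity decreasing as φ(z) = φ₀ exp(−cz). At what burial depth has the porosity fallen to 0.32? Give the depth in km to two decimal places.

1.41 km

Invert Athy's law: z = ln(φ₀/φ) / c
z = ln(0.69/0.32) / 0.545 = ln(2.156) / 0.545 = 0.7684 / 0.545 = 1.410 km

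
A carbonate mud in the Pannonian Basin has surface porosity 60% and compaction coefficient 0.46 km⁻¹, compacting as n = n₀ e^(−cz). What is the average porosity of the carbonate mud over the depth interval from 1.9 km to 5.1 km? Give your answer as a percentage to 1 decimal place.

13.1%

⟨n⟩ = (1/(z₂−z₁)) ∫ n₀ e^(−cz) dz = n₀·(e^(−c·z₁) − e^(−c·z₂)) / (c·(z₂−z₁))
e^(−0.46×1.9) = 0.4173; e^(−0.46×5.1) = 0.0958
⟨n⟩ = 0.6 × (0.4173 − 0.0958) / (0.46 × 3.2) = 0.6 × 0.2184 = 0.1311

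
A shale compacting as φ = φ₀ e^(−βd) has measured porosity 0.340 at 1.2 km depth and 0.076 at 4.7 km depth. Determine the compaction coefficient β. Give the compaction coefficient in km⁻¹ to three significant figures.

0.428 km⁻¹

Athy: φ(d) = φ₀ e^(−βd) ⇒ φ₁/φ₂ = e^{β(d₂−d₁)} ⇒ β = ln(φ₁/φ₂)/(d₂−d₁)
β = ln(0.34/0.076) / (4.7 − 1.2) = ln(4.474) / 3.5 = 1.4982 / 3.5 = 0.4281 km⁻¹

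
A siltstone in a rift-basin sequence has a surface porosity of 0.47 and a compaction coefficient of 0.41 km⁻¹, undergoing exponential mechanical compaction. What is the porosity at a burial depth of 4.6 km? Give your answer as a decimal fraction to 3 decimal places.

n = n₀·exp(−β·Z) = 0.47 × exp(−0.41 × 4.6) = 0.47 × exp(−1.886)
  = 0.47 × 0.1517 = 0.0713

0.071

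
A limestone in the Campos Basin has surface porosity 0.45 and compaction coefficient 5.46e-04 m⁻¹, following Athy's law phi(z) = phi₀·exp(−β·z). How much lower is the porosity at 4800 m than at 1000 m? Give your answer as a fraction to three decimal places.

0.228

Working in km (1 km = 1000 m; β in km⁻¹ = β in m⁻¹ × 1000):
phi(1) = 0.45·e^(−0.546×1) = 0.2607
phi(4.8) = 0.45·e^(−0.546×4.8) = 0.0327
Δphi = 0.2607 − 0.0327 = 0.2279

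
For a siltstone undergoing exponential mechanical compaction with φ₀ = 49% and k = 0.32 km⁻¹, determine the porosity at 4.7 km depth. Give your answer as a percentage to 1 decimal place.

10.9%

φ = φ₀·exp(−k·z) = 0.49 × exp(−0.32 × 4.7) = 0.49 × exp(−1.504)
  = 0.49 × 0.2222 = 0.1089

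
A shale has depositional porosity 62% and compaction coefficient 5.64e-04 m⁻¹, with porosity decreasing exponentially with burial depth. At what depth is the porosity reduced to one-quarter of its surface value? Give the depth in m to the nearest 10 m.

2460 m

Working in km (1 km = 1000 m; β in km⁻¹ = β in m⁻¹ × 1000):
phi/phi₀ = 1/4 ⇒ exp(−β·d) = 1/4 ⇒ d = ln(4) / β
d = 1.3863 / 0.564 = 2.458 km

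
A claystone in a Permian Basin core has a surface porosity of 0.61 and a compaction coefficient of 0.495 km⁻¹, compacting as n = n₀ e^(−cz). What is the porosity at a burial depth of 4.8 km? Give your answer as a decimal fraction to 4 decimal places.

0.0567

n = n₀·exp(−c·z) = 0.61 × exp(−0.495 × 4.8) = 0.61 × exp(−2.376)
  = 0.61 × 0.0929 = 0.0567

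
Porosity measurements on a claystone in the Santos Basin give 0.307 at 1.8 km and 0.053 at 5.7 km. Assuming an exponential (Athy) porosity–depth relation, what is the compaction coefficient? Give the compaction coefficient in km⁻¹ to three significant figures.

0.450 km⁻¹

Athy: n(Z) = n₀ e^(−kZ) ⇒ n₁/n₂ = e^{k(Z₂−Z₁)} ⇒ k = ln(n₁/n₂)/(Z₂−Z₁)
k = ln(0.307/0.053) / (5.7 − 1.8) = ln(5.792) / 3.9 = 1.7566 / 3.9 = 0.4504 km⁻¹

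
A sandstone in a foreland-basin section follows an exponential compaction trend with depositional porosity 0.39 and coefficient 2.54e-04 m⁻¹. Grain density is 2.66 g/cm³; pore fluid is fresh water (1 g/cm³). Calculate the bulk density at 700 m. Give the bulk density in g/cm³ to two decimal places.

2.12 g/cm³

Working in km (1 km = 1000 m; c in km⁻¹ = c in m⁻¹ × 1000):
Porosity at depth: n = 0.39·exp(−0.254×0.7) = 0.39×0.8371 = 0.3265
Bulk density: ρ_b = (1−n)ρ_g + n·ρ_f = 0.6735×2.66 + 0.3265×1
       = 1.792 + 0.326 = 2.118 g/cm³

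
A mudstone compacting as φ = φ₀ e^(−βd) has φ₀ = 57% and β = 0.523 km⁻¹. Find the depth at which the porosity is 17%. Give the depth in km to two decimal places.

Invert Athy's law: d = ln(φ₀/φ) / β
d = ln(0.57/0.17) / 0.523 = ln(3.353) / 0.523 = 1.2098 / 0.523 = 2.313 km

2.31 km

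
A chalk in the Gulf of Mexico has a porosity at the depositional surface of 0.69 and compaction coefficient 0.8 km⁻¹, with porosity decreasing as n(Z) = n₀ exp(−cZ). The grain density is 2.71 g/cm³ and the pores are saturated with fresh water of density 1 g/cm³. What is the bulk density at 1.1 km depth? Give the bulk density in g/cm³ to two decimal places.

2.22 g/cm³

Porosity at depth: n = 0.69·exp(−0.8×1.1) = 0.69×0.4148 = 0.2862
Bulk density: ρ_b = (1−n)ρ_g + n·ρ_f = 0.7138×2.71 + 0.2862×1
       = 1.934 + 0.286 = 2.221 g/cm³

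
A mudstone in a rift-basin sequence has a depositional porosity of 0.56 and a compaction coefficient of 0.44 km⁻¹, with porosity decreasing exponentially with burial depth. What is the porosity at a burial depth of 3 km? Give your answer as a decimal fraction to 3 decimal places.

0.150

φ = φ₀·exp(−β·d) = 0.56 × exp(−0.44 × 3) = 0.56 × exp(−1.32)
  = 0.56 × 0.2671 = 0.1496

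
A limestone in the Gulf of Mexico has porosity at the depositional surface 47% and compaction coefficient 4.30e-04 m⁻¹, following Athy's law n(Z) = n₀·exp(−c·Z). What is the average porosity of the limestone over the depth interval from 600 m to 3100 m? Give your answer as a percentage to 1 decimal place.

Working in km (1 km = 1000 m; c in km⁻¹ = c in m⁻¹ × 1000):
⟨n⟩ = (1/(Z₂−Z₁)) ∫ n₀ e^(−cZ) dZ = n₀·(e^(−c·Z₁) − e^(−c·Z₂)) / (c·(Z₂−Z₁))
e^(−0.43×0.6) = 0.7726; e^(−0.43×3.1) = 0.2637
⟨n⟩ = 0.47 × (0.7726 − 0.2637) / (0.43 × 2.5) = 0.47 × 0.4734 = 0.2225

22.3%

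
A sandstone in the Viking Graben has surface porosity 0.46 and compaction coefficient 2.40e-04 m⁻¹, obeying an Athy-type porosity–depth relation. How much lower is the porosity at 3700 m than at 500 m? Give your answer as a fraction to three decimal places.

0.219

Working in km (1 km = 1000 m; c in km⁻¹ = c in m⁻¹ × 1000):
n(0.5) = 0.46·e^(−0.24×0.5) = 0.4080
n(3.7) = 0.46·e^(−0.24×3.7) = 0.1893
Δn = 0.4080 − 0.1893 = 0.2187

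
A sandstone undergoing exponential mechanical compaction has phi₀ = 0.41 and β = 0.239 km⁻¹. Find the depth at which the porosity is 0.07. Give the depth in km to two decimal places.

7.40 km

Invert Athy's law: z = ln(phi₀/phi) / β
z = ln(0.41/0.07) / 0.239 = ln(5.857) / 0.239 = 1.7677 / 0.239 = 7.396 km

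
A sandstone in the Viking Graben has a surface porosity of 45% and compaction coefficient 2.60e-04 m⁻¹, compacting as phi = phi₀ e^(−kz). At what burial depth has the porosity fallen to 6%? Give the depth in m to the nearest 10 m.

Working in km (1 km = 1000 m; k in km⁻¹ = k in m⁻¹ × 1000):
Invert Athy's law: z = ln(phi₀/phi) / k
z = ln(0.45/0.06) / 0.26 = ln(7.5) / 0.26 = 2.0149 / 0.26 = 7.750 km

7750 m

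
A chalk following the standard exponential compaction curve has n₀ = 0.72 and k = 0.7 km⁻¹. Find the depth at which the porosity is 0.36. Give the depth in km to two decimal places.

0.99 km

Invert Athy's law: z = ln(n₀/n) / k
z = ln(0.72/0.36) / 0.7 = ln(2) / 0.7 = 0.6931 / 0.7 = 0.990 km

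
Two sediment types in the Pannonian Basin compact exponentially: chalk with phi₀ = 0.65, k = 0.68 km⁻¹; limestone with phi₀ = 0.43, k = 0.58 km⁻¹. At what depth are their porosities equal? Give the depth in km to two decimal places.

Set phi₀ₐ e^(−kₐz) = phi₀ᵦ e^(−kᵦz) ⇒ ln(phi₀ₐ/phi₀ᵦ) = (kₐ − kᵦ)·z
z = ln(0.65/0.43) / (0.68 − 0.58) = 0.4132 / 0.1 = 4.132 km

4.13 km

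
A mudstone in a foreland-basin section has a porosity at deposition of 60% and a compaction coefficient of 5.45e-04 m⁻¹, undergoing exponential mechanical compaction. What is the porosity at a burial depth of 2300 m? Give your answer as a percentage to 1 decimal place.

Working in km (1 km = 1000 m; k in km⁻¹ = k in m⁻¹ × 1000):
n = n₀·exp(−k·z) = 0.6 × exp(−0.545 × 2.3) = 0.6 × exp(−1.254)
  = 0.6 × 0.2855 = 0.1713

17.1%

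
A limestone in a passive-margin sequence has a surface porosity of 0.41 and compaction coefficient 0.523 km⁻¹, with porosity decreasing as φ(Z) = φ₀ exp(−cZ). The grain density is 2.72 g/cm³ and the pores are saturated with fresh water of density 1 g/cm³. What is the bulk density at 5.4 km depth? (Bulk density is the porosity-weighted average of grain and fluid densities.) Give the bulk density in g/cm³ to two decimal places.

2.68 g/cm³

Porosity at depth: φ = 0.41·exp(−0.523×5.4) = 0.41×0.0594 = 0.0243
Bulk density: ρ_b = (1−φ)ρ_g + φ·ρ_f = 0.9757×2.72 + 0.0243×1
       = 2.654 + 0.024 = 2.678 g/cm³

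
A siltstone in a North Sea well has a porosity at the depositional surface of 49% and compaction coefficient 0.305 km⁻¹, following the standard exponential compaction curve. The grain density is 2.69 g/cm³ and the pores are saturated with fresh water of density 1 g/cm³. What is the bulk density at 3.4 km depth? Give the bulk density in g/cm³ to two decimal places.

2.40 g/cm³

Porosity at depth: φ = 0.49·exp(−0.305×3.4) = 0.49×0.3545 = 0.1737
Bulk density: ρ_b = (1−φ)ρ_g + φ·ρ_f = 0.8263×2.69 + 0.1737×1
       = 2.223 + 0.174 = 2.396 g/cm³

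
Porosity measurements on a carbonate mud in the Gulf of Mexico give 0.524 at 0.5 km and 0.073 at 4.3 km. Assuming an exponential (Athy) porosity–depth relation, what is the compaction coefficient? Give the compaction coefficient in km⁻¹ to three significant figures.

0.519 km⁻¹

Athy: phi(d) = phi₀ e^(−kd) ⇒ phi₁/phi₂ = e^{k(d₂−d₁)} ⇒ k = ln(phi₁/phi₂)/(d₂−d₁)
k = ln(0.524/0.073) / (4.3 − 0.5) = ln(7.178) / 3.8 = 1.9710 / 3.8 = 0.5187 km⁻¹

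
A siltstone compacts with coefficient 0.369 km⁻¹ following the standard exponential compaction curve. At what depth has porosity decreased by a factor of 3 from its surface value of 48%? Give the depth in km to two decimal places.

2.98 km

φ/φ₀ = 1/3 ⇒ exp(−k·d) = 1/3 ⇒ d = ln(3) / k
d = 1.0986 / 0.369 = 2.977 km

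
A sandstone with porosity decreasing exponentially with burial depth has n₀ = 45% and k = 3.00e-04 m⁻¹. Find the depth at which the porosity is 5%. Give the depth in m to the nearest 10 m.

7320 m

Working in km (1 km = 1000 m; k in km⁻¹ = k in m⁻¹ × 1000):
Invert Athy's law: z = ln(n₀/n) / k
z = ln(0.45/0.05) / 0.3 = ln(9) / 0.3 = 2.1972 / 0.3 = 7.324 km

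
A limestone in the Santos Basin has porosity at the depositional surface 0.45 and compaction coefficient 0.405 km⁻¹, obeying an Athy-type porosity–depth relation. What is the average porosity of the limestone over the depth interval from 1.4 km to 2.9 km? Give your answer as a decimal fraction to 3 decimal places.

0.191

⟨phi⟩ = (1/(z₂−z₁)) ∫ phi₀ e^(−cz) dz = phi₀·(e^(−c·z₁) − e^(−c·z₂)) / (c·(z₂−z₁))
e^(−0.405×1.4) = 0.5672; e^(−0.405×2.9) = 0.3090
⟨phi⟩ = 0.45 × (0.5672 − 0.3090) / (0.405 × 1.5) = 0.45 × 0.4251 = 0.1913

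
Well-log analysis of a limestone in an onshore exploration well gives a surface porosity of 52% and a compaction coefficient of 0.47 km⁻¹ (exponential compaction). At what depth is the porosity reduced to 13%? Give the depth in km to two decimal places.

2.95 km

Invert Athy's law: z = ln(n₀/n) / c
z = ln(0.52/0.13) / 0.47 = ln(4) / 0.47 = 1.3863 / 0.47 = 2.950 km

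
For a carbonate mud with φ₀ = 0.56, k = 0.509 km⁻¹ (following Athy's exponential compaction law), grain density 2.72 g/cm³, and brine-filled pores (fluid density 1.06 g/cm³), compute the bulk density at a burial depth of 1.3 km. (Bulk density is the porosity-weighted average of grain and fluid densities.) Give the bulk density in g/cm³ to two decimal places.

2.24 g/cm³

Porosity at depth: φ = 0.56·exp(−0.509×1.3) = 0.56×0.5160 = 0.2889
Bulk density: ρ_b = (1−φ)ρ_g + φ·ρ_f = 0.7111×2.72 + 0.2889×1.06
       = 1.934 + 0.306 = 2.240 g/cm³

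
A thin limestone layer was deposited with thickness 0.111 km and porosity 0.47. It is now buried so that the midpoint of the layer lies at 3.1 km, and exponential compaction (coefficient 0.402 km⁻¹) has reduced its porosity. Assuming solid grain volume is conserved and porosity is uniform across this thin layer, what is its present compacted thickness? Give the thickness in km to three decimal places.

0.068 km

Porosity at 3.1 km: phi = 0.47·exp(−0.402×3.1) = 0.1352
Solid-volume conservation: h(1−phi) = h₀(1−phi₀) ⇒ h = h₀·(1−phi₀)/(1−phi)
h = 0.111 × (1 − 0.47)/(1 − 0.1352) = 0.111 × 0.6128 = 0.0680 km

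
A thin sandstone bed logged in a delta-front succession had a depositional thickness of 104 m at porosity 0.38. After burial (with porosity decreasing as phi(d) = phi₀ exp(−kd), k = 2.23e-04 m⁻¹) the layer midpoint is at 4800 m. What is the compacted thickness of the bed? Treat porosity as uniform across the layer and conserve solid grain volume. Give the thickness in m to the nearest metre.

74 m

Working in km (1 km = 1000 m; k in km⁻¹ = k in m⁻¹ × 1000):
Porosity at 4.8 km: phi = 0.38·exp(−0.223×4.8) = 0.1303
Solid-volume conservation: h(1−phi) = h₀(1−phi₀) ⇒ h = h₀·(1−phi₀)/(1−phi)
h = 0.104 × (1 − 0.38)/(1 − 0.1303) = 0.104 × 0.7129 = 0.0741 km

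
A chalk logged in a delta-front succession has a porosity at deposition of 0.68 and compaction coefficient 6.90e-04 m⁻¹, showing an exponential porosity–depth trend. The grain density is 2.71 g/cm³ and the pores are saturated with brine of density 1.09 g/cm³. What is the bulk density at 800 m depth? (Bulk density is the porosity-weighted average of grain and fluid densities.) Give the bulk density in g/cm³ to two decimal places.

2.08 g/cm³

Working in km (1 km = 1000 m; β in km⁻¹ = β in m⁻¹ × 1000):
Porosity at depth: φ = 0.68·exp(−0.69×0.8) = 0.68×0.5758 = 0.3915
Bulk density: ρ_b = (1−φ)ρ_g + φ·ρ_f = 0.6085×2.71 + 0.3915×1.09
       = 1.649 + 0.427 = 2.076 g/cm³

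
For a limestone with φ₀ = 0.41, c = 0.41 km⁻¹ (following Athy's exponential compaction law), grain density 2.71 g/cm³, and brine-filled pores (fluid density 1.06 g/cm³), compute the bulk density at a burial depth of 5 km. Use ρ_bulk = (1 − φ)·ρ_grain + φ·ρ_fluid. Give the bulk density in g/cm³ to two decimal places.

Porosity at depth: φ = 0.41·exp(−0.41×5) = 0.41×0.1287 = 0.0528
Bulk density: ρ_b = (1−φ)ρ_g + φ·ρ_f = 0.9472×2.71 + 0.0528×1.06
       = 2.567 + 0.056 = 2.623 g/cm³

2.62 g/cm³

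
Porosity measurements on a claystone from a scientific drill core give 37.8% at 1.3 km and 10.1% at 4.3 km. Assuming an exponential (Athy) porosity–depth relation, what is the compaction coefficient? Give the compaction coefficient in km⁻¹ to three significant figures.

0.440 km⁻¹

Athy: φ(d) = φ₀ e^(−kd) ⇒ φ₁/φ₂ = e^{k(d₂−d₁)} ⇒ k = ln(φ₁/φ₂)/(d₂−d₁)
k = ln(0.378/0.101) / (4.3 − 1.3) = ln(3.743) / 3 = 1.3198 / 3 = 0.4399 km⁻¹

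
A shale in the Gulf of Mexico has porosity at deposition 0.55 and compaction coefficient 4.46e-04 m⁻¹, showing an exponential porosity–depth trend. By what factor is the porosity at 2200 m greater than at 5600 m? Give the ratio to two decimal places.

Working in km (1 km = 1000 m; k in km⁻¹ = k in m⁻¹ × 1000):
φ(d₁)/φ(d₂) = e^(−k·d₁)/e^(−k·d₂) = e^{k(d₂−d₁)}
= exp(0.446 × 3.4) = exp(1.516) = 4.5558

4.56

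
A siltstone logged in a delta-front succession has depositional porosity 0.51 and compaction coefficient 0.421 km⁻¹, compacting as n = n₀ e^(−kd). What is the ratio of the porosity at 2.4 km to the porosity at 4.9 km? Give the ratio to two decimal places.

n(d₁)/n(d₂) = e^(−k·d₁)/e^(−k·d₂) = e^{k(d₂−d₁)}
= exp(0.421 × 2.5) = exp(1.053) = 2.8648

2.86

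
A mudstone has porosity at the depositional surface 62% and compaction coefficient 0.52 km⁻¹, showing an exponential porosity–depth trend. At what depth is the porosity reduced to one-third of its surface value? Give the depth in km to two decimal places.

2.11 km

φ/φ₀ = 1/3 ⇒ exp(−k·z) = 1/3 ⇒ z = ln(3) / k
z = 1.0986 / 0.52 = 2.113 km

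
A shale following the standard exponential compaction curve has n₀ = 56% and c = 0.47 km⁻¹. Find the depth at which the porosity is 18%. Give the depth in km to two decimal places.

2.41 km

Invert Athy's law: z = ln(n₀/n) / c
z = ln(0.56/0.18) / 0.47 = ln(3.111) / 0.47 = 1.1350 / 0.47 = 2.415 km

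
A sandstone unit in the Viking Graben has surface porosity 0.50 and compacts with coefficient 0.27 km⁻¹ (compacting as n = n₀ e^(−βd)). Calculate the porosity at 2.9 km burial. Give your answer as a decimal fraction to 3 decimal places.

0.229

n = n₀·exp(−β·d) = 0.5 × exp(−0.27 × 2.9) = 0.5 × exp(−0.783)
  = 0.5 × 0.4570 = 0.2285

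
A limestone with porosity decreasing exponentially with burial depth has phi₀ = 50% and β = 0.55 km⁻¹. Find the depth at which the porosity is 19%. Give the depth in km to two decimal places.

1.76 km

Invert Athy's law: Z = ln(phi₀/phi) / β
Z = ln(0.5/0.19) / 0.55 = ln(2.632) / 0.55 = 0.9676 / 0.55 = 1.759 km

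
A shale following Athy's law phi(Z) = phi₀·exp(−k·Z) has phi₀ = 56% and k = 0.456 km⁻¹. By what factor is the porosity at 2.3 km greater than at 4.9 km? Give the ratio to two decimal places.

phi(Z₁)/phi(Z₂) = e^(−k·Z₁)/e^(−k·Z₂) = e^{k(Z₂−Z₁)}
= exp(0.456 × 2.6) = exp(1.186) = 3.2726

3.27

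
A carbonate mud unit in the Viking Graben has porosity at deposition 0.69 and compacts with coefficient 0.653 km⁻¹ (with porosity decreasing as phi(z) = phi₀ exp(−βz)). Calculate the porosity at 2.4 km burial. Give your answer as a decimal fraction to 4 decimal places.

phi = phi₀·exp(−β·z) = 0.69 × exp(−0.653 × 2.4) = 0.69 × exp(−1.567)
  = 0.69 × 0.2086 = 0.1440

0.1440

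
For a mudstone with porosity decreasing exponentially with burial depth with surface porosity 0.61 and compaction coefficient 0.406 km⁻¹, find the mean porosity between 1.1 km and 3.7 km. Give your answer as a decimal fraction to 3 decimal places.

⟨phi⟩ = (1/(z₂−z₁)) ∫ phi₀ e^(−kz) dz = phi₀·(e^(−k·z₁) − e^(−k·z₂)) / (k·(z₂−z₁))
e^(−0.406×1.1) = 0.6398; e^(−0.406×3.7) = 0.2226
⟨phi⟩ = 0.61 × (0.6398 − 0.2226) / (0.406 × 2.6) = 0.61 × 0.3952 = 0.2411

0.241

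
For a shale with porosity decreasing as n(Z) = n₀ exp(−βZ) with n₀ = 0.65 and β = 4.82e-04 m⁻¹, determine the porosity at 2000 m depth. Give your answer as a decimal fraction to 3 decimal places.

0.248

Working in km (1 km = 1000 m; β in km⁻¹ = β in m⁻¹ × 1000):
n = n₀·exp(−β·Z) = 0.65 × exp(−0.482 × 2) = 0.65 × exp(−0.964)
  = 0.65 × 0.3814 = 0.2479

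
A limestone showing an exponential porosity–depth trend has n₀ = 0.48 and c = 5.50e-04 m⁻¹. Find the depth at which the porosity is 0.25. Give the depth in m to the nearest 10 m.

1190 m

Working in km (1 km = 1000 m; c in km⁻¹ = c in m⁻¹ × 1000):
Invert Athy's law: d = ln(n₀/n) / c
d = ln(0.48/0.25) / 0.55 = ln(1.92) / 0.55 = 0.6523 / 0.55 = 1.186 km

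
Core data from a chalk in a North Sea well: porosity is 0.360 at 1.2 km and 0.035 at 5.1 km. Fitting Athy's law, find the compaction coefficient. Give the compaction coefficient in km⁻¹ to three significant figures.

0.598 km⁻¹

Athy: phi(d) = phi₀ e^(−kd) ⇒ phi₁/phi₂ = e^{k(d₂−d₁)} ⇒ k = ln(phi₁/phi₂)/(d₂−d₁)
k = ln(0.36/0.035) / (5.1 − 1.2) = ln(10.29) / 3.9 = 2.3308 / 3.9 = 0.5976 km⁻¹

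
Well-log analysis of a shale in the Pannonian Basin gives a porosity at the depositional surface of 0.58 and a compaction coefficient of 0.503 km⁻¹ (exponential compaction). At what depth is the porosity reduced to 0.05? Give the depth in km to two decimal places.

4.87 km

Invert Athy's law: Z = ln(n₀/n) / k
Z = ln(0.58/0.05) / 0.503 = ln(11.6) / 0.503 = 2.4510 / 0.503 = 4.873 km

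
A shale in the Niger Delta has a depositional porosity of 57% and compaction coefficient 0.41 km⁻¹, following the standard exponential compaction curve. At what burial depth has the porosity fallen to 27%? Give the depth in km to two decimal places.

Invert Athy's law: z = ln(n₀/n) / k
z = ln(0.57/0.27) / 0.41 = ln(2.111) / 0.41 = 0.7472 / 0.41 = 1.822 km

1.82 km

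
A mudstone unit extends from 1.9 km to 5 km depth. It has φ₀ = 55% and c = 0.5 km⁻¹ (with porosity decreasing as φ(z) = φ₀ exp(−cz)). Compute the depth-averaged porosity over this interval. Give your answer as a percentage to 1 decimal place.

⟨φ⟩ = (1/(z₂−z₁)) ∫ φ₀ e^(−cz) dz = φ₀·(e^(−c·z₁) − e^(−c·z₂)) / (c·(z₂−z₁))
e^(−0.5×1.9) = 0.3867; e^(−0.5×5) = 0.0821
⟨φ⟩ = 0.55 × (0.3867 − 0.0821) / (0.5 × 3.1) = 0.55 × 0.1966 = 0.1081

10.8%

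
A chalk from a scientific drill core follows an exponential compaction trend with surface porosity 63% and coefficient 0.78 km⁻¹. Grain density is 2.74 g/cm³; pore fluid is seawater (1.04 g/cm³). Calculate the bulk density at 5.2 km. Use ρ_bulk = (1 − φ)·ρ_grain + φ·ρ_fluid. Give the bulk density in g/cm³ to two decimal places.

2.72 g/cm³

Porosity at depth: n = 0.63·exp(−0.78×5.2) = 0.63×0.0173 = 0.0109
Bulk density: ρ_b = (1−n)ρ_g + n·ρ_f = 0.9891×2.74 + 0.0109×1.04
       = 2.710 + 0.011 = 2.721 g/cm³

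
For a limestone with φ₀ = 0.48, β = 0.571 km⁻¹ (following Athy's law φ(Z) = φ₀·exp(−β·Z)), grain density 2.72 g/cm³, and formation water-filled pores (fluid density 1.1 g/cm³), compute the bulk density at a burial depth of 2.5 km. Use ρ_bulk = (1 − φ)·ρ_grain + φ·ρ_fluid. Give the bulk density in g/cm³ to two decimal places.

Porosity at depth: φ = 0.48·exp(−0.571×2.5) = 0.48×0.2399 = 0.1152
Bulk density: ρ_b = (1−φ)ρ_g + φ·ρ_f = 0.8848×2.72 + 0.1152×1.1
       = 2.407 + 0.127 = 2.533 g/cm³

2.53 g/cm³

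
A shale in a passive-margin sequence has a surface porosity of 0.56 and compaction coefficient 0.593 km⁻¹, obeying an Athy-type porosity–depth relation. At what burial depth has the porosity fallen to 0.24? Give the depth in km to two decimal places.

1.43 km

Invert Athy's law: z = ln(phi₀/phi) / c
z = ln(0.56/0.24) / 0.593 = ln(2.333) / 0.593 = 0.8473 / 0.593 = 1.429 km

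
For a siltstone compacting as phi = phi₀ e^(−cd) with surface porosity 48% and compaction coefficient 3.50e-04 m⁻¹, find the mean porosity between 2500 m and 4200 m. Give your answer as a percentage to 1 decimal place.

Working in km (1 km = 1000 m; c in km⁻¹ = c in m⁻¹ × 1000):
⟨phi⟩ = (1/(d₂−d₁)) ∫ phi₀ e^(−cd) dd = phi₀·(e^(−c·d₁) − e^(−c·d₂)) / (c·(d₂−d₁))
e^(−0.35×2.5) = 0.4169; e^(−0.35×4.2) = 0.2299
⟨phi⟩ = 0.48 × (0.4169 − 0.2299) / (0.35 × 1.7) = 0.48 × 0.3142 = 0.1508

15.1%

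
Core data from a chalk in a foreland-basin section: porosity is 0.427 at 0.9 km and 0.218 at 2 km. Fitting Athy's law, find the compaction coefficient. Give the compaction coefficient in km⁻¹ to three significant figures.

0.611 km⁻¹

Athy: phi(d) = phi₀ e^(−kd) ⇒ phi₁/phi₂ = e^{k(d₂−d₁)} ⇒ k = ln(phi₁/phi₂)/(d₂−d₁)
k = ln(0.427/0.218) / (2 − 0.9) = ln(1.959) / 1.1 = 0.6723 / 1.1 = 0.6112 km⁻¹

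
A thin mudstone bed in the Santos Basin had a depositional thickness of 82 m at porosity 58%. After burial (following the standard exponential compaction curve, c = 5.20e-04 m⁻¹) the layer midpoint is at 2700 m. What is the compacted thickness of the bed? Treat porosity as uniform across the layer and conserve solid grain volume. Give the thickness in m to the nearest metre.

Working in km (1 km = 1000 m; c in km⁻¹ = c in m⁻¹ × 1000):
Porosity at 2.7 km: φ = 0.58·exp(−0.52×2.7) = 0.1425
Solid-volume conservation: h(1−φ) = h₀(1−φ₀) ⇒ h = h₀·(1−φ₀)/(1−φ)
h = 0.082 × (1 − 0.58)/(1 − 0.1425) = 0.082 × 0.4898 = 0.0402 km

40 m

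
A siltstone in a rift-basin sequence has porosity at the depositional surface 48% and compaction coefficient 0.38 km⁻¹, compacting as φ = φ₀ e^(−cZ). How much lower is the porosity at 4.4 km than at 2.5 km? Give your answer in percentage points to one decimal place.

9.5 percentage points

φ(2.5) = 0.48·e^(−0.38×2.5) = 0.1856
φ(4.4) = 0.48·e^(−0.38×4.4) = 0.0902
Δφ = 0.1856 − 0.0902 = 0.0955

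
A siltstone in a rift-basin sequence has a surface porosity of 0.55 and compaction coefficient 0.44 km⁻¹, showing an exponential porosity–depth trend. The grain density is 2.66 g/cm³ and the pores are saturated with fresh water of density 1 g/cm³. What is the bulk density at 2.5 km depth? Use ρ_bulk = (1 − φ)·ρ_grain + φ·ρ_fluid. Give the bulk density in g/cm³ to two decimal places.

Porosity at depth: φ = 0.55·exp(−0.44×2.5) = 0.55×0.3329 = 0.1831
Bulk density: ρ_b = (1−φ)ρ_g + φ·ρ_f = 0.8169×2.66 + 0.1831×1
       = 2.173 + 0.183 = 2.356 g/cm³

2.36 g/cm³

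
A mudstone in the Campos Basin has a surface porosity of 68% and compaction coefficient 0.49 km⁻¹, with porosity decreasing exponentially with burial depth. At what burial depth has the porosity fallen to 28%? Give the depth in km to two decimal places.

1.81 km

Invert Athy's law: z = ln(phi₀/phi) / c
z = ln(0.68/0.28) / 0.49 = ln(2.429) / 0.49 = 0.8873 / 0.49 = 1.811 km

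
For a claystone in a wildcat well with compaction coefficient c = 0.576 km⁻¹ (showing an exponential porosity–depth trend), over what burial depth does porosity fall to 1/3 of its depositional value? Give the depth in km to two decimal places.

n/n₀ = 1/3 ⇒ exp(−c·Z) = 1/3 ⇒ Z = ln(3) / c
Z = 1.0986 / 0.576 = 1.907 km

1.91 km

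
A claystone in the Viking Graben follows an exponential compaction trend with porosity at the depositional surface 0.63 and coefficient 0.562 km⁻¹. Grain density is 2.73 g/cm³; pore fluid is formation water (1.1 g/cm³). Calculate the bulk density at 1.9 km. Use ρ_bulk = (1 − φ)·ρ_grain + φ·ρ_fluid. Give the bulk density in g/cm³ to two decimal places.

Porosity at depth: n = 0.63·exp(−0.562×1.9) = 0.63×0.3438 = 0.2166
Bulk density: ρ_b = (1−n)ρ_g + n·ρ_f = 0.7834×2.73 + 0.2166×1.1
       = 2.139 + 0.238 = 2.377 g/cm³

2.38 g/cm³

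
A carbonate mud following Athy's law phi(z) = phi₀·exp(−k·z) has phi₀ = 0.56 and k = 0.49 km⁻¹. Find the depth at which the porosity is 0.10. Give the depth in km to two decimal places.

Invert Athy's law: z = ln(phi₀/phi) / k
z = ln(0.56/0.1) / 0.49 = ln(5.6) / 0.49 = 1.7228 / 0.49 = 3.516 km

3.52 km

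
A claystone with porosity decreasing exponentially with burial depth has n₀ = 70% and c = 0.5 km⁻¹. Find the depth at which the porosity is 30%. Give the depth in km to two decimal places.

1.69 km

Invert Athy's law: z = ln(n₀/n) / c
z = ln(0.7/0.3) / 0.5 = ln(2.333) / 0.5 = 0.8473 / 0.5 = 1.695 km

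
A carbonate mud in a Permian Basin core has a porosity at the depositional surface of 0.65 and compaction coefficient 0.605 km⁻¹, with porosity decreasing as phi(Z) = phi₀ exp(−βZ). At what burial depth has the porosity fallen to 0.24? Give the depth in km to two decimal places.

1.65 km

Invert Athy's law: Z = ln(phi₀/phi) / β
Z = ln(0.65/0.24) / 0.605 = ln(2.708) / 0.605 = 0.9963 / 0.605 = 1.647 km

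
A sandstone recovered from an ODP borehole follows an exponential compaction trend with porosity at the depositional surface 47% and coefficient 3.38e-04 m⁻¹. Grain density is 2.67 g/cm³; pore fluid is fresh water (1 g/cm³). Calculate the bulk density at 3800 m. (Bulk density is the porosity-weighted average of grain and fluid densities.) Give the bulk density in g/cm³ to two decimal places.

2.45 g/cm³

Working in km (1 km = 1000 m; k in km⁻¹ = k in m⁻¹ × 1000):
Porosity at depth: phi = 0.47·exp(−0.338×3.8) = 0.47×0.2768 = 0.1301
Bulk density: ρ_b = (1−phi)ρ_g + phi·ρ_f = 0.8699×2.67 + 0.1301×1
       = 2.323 + 0.130 = 2.453 g/cm³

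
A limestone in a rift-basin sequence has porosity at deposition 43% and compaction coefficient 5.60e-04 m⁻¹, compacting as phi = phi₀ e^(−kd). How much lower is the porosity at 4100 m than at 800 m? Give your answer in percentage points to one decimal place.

Working in km (1 km = 1000 m; k in km⁻¹ = k in m⁻¹ × 1000):
phi(0.8) = 0.43·e^(−0.56×0.8) = 0.2747
phi(4.1) = 0.43·e^(−0.56×4.1) = 0.0433
Δphi = 0.2747 − 0.0433 = 0.2314

23.1 percentage points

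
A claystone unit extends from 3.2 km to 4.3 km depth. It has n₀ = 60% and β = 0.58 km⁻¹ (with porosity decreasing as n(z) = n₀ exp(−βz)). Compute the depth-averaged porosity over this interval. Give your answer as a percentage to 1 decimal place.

6.9%

⟨n⟩ = (1/(z₂−z₁)) ∫ n₀ e^(−βz) dz = n₀·(e^(−β·z₁) − e^(−β·z₂)) / (β·(z₂−z₁))
e^(−0.58×3.2) = 0.1563; e^(−0.58×4.3) = 0.0826
⟨n⟩ = 0.6 × (0.1563 − 0.0826) / (0.58 × 1.1) = 0.6 × 0.1155 = 0.0693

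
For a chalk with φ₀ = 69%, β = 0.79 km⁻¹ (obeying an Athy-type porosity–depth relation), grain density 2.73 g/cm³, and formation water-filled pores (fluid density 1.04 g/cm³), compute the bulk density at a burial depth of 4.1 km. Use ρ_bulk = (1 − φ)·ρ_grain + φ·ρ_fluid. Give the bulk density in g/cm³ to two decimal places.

Porosity at depth: φ = 0.69·exp(−0.79×4.1) = 0.69×0.0392 = 0.0271
Bulk density: ρ_b = (1−φ)ρ_g + φ·ρ_f = 0.9729×2.73 + 0.0271×1.04
       = 2.656 + 0.028 = 2.684 g/cm³

2.68 g/cm³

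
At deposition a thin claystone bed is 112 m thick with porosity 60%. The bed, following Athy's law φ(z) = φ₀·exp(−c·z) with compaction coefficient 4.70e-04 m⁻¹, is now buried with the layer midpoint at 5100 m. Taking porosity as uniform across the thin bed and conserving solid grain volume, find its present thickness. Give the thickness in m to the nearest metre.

Working in km (1 km = 1000 m; c in km⁻¹ = c in m⁻¹ × 1000):
Porosity at 5.1 km: φ = 0.6·exp(−0.47×5.1) = 0.0546
Solid-volume conservation: h(1−φ) = h₀(1−φ₀) ⇒ h = h₀·(1−φ₀)/(1−φ)
h = 0.112 × (1 − 0.6)/(1 − 0.0546) = 0.112 × 0.4231 = 0.0474 km

47 m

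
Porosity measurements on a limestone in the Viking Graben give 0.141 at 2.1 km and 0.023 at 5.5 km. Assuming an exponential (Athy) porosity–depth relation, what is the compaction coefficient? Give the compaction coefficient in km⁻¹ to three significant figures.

0.533 km⁻¹

Athy: n(z) = n₀ e^(−βz) ⇒ n₁/n₂ = e^{β(z₂−z₁)} ⇒ β = ln(n₁/n₂)/(z₂−z₁)
β = ln(0.141/0.023) / (5.5 − 2.1) = ln(6.13) / 3.4 = 1.8133 / 3.4 = 0.5333 km⁻¹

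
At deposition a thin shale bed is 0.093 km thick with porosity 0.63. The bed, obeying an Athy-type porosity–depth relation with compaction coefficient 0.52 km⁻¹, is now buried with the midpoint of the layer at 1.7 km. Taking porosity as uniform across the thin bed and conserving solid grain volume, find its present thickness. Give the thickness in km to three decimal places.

0.047 km

Porosity at 1.7 km: n = 0.63·exp(−0.52×1.7) = 0.2603
Solid-volume conservation: h(1−n) = h₀(1−n₀) ⇒ h = h₀·(1−n₀)/(1−n)
h = 0.093 × (1 − 0.63)/(1 − 0.2603) = 0.093 × 0.5002 = 0.0465 km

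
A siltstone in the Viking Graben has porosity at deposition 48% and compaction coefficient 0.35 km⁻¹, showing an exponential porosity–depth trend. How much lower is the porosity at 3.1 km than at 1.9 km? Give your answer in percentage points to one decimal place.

8.5 percentage points

n(1.9) = 0.48·e^(−0.35×1.9) = 0.2469
n(3.1) = 0.48·e^(−0.35×3.1) = 0.1622
Δn = 0.2469 − 0.1622 = 0.0847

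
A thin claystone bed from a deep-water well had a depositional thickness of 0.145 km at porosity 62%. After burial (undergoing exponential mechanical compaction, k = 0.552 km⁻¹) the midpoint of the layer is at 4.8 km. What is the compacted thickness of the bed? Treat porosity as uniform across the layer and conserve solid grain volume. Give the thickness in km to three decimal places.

Porosity at 4.8 km: phi = 0.62·exp(−0.552×4.8) = 0.0438
Solid-volume conservation: h(1−phi) = h₀(1−phi₀) ⇒ h = h₀·(1−phi₀)/(1−phi)
h = 0.145 × (1 − 0.62)/(1 − 0.0438) = 0.145 × 0.3974 = 0.0576 km

0.058 km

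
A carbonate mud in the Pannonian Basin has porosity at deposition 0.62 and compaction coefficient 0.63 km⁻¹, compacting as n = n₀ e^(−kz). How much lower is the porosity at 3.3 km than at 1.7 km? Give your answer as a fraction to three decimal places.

n(1.7) = 0.62·e^(−0.63×1.7) = 0.2125
n(3.3) = 0.62·e^(−0.63×3.3) = 0.0775
Δn = 0.2125 − 0.0775 = 0.1349

0.135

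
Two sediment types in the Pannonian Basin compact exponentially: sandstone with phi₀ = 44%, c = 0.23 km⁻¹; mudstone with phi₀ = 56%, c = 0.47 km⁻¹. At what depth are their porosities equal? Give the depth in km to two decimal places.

1.00 km

Set phi₀ₐ e^(−cₐd) = phi₀ᵦ e^(−cᵦd) ⇒ ln(phi₀ₐ/phi₀ᵦ) = (cₐ − cᵦ)·d
d = ln(0.44/0.56) / (0.23 − 0.47) = -0.2412 / -0.24 = 1.005 km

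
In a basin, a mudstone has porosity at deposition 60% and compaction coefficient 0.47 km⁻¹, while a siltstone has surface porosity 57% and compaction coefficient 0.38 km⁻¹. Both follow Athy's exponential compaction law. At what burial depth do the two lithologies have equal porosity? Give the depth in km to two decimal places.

0.57 km

Set n₀ₐ e^(−cₐd) = n₀ᵦ e^(−cᵦd) ⇒ ln(n₀ₐ/n₀ᵦ) = (cₐ − cᵦ)·d
d = ln(0.6/0.57) / (0.47 − 0.38) = 0.0513 / 0.09 = 0.570 km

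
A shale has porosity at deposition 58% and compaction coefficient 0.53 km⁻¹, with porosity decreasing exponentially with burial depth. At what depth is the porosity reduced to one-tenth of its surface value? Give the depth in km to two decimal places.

phi/phi₀ = 1/10 ⇒ exp(−c·d) = 1/10 ⇒ d = ln(10) / c
d = 2.3026 / 0.53 = 4.345 km

4.34 km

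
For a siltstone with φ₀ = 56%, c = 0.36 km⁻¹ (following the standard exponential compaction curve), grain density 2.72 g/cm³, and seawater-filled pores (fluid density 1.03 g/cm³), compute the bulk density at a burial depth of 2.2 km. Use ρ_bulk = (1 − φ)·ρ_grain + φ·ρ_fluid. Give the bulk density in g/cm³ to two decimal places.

2.29 g/cm³

Porosity at depth: φ = 0.56·exp(−0.36×2.2) = 0.56×0.4529 = 0.2536
Bulk density: ρ_b = (1−φ)ρ_g + φ·ρ_f = 0.7464×2.72 + 0.2536×1.03
       = 2.030 + 0.261 = 2.291 g/cm³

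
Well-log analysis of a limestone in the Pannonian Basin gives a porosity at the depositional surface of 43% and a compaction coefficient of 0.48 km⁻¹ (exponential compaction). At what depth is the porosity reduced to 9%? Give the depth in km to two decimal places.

3.26 km

Invert Athy's law: z = ln(φ₀/φ) / k
z = ln(0.43/0.09) / 0.48 = ln(4.778) / 0.48 = 1.5640 / 0.48 = 3.258 km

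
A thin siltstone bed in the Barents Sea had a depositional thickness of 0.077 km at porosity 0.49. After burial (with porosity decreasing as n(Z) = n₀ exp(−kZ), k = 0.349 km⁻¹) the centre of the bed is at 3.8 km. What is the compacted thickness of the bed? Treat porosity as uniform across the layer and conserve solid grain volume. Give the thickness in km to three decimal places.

Porosity at 3.8 km: n = 0.49·exp(−0.349×3.8) = 0.1301
Solid-volume conservation: h(1−n) = h₀(1−n₀) ⇒ h = h₀·(1−n₀)/(1−n)
h = 0.077 × (1 − 0.49)/(1 − 0.1301) = 0.077 × 0.5863 = 0.0451 km

0.045 km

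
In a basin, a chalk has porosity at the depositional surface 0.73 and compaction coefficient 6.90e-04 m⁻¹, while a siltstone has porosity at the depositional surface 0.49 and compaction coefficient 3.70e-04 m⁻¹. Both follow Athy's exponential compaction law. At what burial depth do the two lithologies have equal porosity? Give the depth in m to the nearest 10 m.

1250 m

Working in km (1 km = 1000 m; β in km⁻¹ = β in m⁻¹ × 1000):
Set phi₀ₐ e^(−βₐd) = phi₀ᵦ e^(−βᵦd) ⇒ ln(phi₀ₐ/phi₀ᵦ) = (βₐ − βᵦ)·d
d = ln(0.73/0.49) / (0.69 − 0.37) = 0.3986 / 0.32 = 1.246 km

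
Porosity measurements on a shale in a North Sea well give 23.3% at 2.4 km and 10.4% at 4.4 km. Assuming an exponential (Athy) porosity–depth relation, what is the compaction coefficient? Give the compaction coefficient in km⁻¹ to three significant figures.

0.403 km⁻¹

Athy: n(Z) = n₀ e^(−cZ) ⇒ n₁/n₂ = e^{c(Z₂−Z₁)} ⇒ c = ln(n₁/n₂)/(Z₂−Z₁)
c = ln(0.233/0.104) / (4.4 − 2.4) = ln(2.24) / 2 = 0.8066 / 2 = 0.4033 km⁻¹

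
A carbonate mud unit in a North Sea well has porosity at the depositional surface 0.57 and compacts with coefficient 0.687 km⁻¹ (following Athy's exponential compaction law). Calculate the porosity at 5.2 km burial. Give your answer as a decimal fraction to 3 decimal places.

phi = phi₀·exp(−k·d) = 0.57 × exp(−0.687 × 5.2) = 0.57 × exp(−3.572)
  = 0.57 × 0.0281 = 0.0160

0.016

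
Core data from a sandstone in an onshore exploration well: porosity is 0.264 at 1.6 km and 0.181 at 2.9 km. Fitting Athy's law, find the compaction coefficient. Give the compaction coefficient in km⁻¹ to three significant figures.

Athy: phi(z) = phi₀ e^(−cz) ⇒ phi₁/phi₂ = e^{c(z₂−z₁)} ⇒ c = ln(phi₁/phi₂)/(z₂−z₁)
c = ln(0.264/0.181) / (2.9 − 1.6) = ln(1.459) / 1.3 = 0.3775 / 1.3 = 0.2903 km⁻¹

0.290 km⁻¹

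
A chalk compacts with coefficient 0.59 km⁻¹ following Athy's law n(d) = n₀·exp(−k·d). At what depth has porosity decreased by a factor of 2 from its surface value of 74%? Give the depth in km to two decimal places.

n/n₀ = 1/2 ⇒ exp(−k·d) = 1/2 ⇒ d = ln(2) / k
d = 0.6931 / 0.59 = 1.175 km

1.17 km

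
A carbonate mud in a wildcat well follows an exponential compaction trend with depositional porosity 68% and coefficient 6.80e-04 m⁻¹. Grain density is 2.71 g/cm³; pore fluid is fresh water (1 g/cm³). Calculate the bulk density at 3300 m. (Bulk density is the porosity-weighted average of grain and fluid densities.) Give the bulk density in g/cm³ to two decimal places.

Working in km (1 km = 1000 m; k in km⁻¹ = k in m⁻¹ × 1000):
Porosity at depth: n = 0.68·exp(−0.68×3.3) = 0.68×0.1060 = 0.0721
Bulk density: ρ_b = (1−n)ρ_g + n·ρ_f = 0.9279×2.71 + 0.0721×1
       = 2.515 + 0.072 = 2.587 g/cm³

2.59 g/cm³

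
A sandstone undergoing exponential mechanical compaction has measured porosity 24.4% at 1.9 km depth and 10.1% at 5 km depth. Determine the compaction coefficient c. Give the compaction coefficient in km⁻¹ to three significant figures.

Athy: φ(d) = φ₀ e^(−cd) ⇒ φ₁/φ₂ = e^{c(d₂−d₁)} ⇒ c = ln(φ₁/φ₂)/(d₂−d₁)
c = ln(0.244/0.101) / (5 − 1.9) = ln(2.416) / 3.1 = 0.8820 / 3.1 = 0.2845 km⁻¹

0.285 km⁻¹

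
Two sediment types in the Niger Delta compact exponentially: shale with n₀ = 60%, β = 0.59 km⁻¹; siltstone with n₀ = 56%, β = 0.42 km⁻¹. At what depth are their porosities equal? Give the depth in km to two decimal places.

Set n₀ₐ e^(−βₐz) = n₀ᵦ e^(−βᵦz) ⇒ ln(n₀ₐ/n₀ᵦ) = (βₐ − βᵦ)·z
z = ln(0.6/0.56) / (0.59 − 0.42) = 0.0690 / 0.17 = 0.406 km

0.41 km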